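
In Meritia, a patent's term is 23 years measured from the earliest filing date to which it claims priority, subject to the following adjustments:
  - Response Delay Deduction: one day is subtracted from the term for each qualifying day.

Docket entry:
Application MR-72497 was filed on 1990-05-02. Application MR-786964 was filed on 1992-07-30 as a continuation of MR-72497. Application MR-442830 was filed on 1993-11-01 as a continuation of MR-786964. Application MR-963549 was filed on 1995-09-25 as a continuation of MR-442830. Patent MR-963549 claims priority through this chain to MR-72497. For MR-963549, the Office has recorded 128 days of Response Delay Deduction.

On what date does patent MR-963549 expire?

December 25, 2012

Earliest priority filing: 2 May 1990.
Base term: 2 May 1990 + 23 years → 2 May 2013.
Response Delay Deduction: −128 days → 25 December 2012.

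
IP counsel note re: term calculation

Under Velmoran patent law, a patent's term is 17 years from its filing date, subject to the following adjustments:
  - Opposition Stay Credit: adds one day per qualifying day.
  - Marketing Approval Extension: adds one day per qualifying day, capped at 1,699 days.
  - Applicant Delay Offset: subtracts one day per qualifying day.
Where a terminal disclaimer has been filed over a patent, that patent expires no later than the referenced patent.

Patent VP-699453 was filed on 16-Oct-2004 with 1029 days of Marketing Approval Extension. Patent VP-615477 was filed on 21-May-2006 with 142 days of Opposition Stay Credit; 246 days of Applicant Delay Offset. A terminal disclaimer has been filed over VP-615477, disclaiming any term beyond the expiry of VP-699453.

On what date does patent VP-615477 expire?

2023-02-06

Natural term of VP-615477:
  Base: filing + 17 years → 21 May 2023.
  Opposition Stay Credit: +142 days → 10 October 2023.
  Applicant Delay Offset: −246 days → 6 February 2023.
Expiry of referenced patent VP-699453:
  Base: filing + 17 years → 16 October 2021.
  Marketing Approval Extension: 1029 days (within the 1699-day cap) → +1029 days → 10 August 2024.
Terminal disclaimer: VP-615477 expires on the earlier of 6 February 2023 and 10 August 2024.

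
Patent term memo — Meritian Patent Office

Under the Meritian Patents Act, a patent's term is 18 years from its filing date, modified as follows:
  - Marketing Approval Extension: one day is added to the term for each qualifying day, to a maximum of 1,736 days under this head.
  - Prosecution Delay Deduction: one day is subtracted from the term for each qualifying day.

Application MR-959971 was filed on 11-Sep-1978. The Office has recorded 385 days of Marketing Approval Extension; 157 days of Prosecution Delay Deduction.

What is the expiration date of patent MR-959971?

Base term: filing date + 18 years → 11 September 1996.
Marketing Approval Extension: 385 days (within the 1736-day cap) → +385 days → 1 October 1997.
Prosecution Delay Deduction: −157 days → 27 April 1997.

April 27, 1997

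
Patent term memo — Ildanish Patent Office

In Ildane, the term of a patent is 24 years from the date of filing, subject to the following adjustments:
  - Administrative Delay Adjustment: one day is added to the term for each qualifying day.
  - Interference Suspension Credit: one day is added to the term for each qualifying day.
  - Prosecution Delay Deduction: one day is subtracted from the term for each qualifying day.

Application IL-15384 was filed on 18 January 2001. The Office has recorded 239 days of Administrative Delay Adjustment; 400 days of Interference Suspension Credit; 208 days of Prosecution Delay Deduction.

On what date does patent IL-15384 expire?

Base term: filing date + 24 years → 18 January 2025.
Administrative Delay Adjustment: +239 days → 14 September 2025.
Interference Suspension Credit: +400 days → 19 October 2026.
Prosecution Delay Deduction: −208 days → 25 March 2026.

2026-03-25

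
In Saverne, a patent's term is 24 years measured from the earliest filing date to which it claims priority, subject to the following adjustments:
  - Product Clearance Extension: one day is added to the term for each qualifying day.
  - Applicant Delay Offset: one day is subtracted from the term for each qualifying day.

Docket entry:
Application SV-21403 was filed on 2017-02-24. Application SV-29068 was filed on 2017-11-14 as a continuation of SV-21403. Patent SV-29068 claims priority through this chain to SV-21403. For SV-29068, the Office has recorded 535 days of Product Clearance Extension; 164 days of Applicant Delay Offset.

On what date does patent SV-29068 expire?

2042-03-02

Earliest priority filing: 24 February 2017.
Base term: 24 February 2017 + 24 years → 24 February 2041.
Product Clearance Extension: +535 days → 13 August 2042.
Applicant Delay Offset: −164 days → 2 March 2042.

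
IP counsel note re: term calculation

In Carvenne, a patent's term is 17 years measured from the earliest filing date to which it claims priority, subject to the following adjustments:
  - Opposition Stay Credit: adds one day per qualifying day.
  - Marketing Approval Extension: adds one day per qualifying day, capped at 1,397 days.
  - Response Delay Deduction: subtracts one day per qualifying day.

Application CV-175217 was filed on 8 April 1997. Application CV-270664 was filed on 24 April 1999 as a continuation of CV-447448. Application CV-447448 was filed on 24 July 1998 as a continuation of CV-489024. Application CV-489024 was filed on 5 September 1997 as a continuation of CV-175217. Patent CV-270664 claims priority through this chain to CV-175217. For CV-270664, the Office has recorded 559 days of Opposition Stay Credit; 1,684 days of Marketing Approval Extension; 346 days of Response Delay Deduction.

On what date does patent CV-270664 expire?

Earliest priority filing: 8 April 1997.
Base term: 8 April 1997 + 17 years → 8 April 2014.
Opposition Stay Credit: +559 days → 19 October 2015.
Marketing Approval Extension: 1684 days claimed exceeds the 1397-day cap, so +1397 days → 16 August 2019.
Response Delay Deduction: −346 days → 4 September 2018.

2018-09-04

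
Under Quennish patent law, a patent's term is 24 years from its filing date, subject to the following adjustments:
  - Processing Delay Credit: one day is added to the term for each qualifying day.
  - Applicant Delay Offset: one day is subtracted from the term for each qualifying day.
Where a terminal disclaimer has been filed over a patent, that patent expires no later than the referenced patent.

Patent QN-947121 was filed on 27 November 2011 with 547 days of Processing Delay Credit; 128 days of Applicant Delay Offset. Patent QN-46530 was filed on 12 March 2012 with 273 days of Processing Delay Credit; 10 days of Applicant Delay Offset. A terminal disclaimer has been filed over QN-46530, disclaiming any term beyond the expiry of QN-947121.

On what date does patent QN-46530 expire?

Natural term of QN-46530:
  Base: filing + 24 years → 12 March 2036.
  Processing Delay Credit: +273 days → 10 December 2036.
  Applicant Delay Offset: −10 days → 30 November 2036.
Expiry of referenced patent QN-947121:
  Base: filing + 24 years → 27 November 2035.
  Processing Delay Credit: +547 days → 27 May 2037.
  Applicant Delay Offset: −128 days → 19 January 2037.
Terminal disclaimer: QN-46530 expires on the earlier of 30 November 2036 and 19 January 2037.

2036-11-30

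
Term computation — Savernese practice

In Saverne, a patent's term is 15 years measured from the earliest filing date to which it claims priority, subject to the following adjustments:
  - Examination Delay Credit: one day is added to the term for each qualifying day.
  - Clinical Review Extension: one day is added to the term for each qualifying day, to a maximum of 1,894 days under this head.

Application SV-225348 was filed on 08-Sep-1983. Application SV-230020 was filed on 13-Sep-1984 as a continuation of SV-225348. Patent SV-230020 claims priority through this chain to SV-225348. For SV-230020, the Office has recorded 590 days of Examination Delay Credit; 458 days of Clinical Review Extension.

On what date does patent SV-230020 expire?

July 22, 2001

Earliest priority filing: 8 September 1983.
Base term: 8 September 1983 + 15 years → 8 September 1998.
Examination Delay Credit: +590 days → 20 April 2000.
Clinical Review Extension: 458 days (within the 1894-day cap) → +458 days → 22 July 2001.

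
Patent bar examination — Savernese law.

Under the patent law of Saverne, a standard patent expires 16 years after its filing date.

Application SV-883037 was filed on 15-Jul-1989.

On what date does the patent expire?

Filing date + 16 years → 15 July 2005.

2005-07-15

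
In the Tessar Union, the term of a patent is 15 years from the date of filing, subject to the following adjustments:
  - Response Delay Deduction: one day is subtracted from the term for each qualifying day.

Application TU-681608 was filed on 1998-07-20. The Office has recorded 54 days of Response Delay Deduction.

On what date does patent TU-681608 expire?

Base term: filing date + 15 years → 20 July 2013.
Response Delay Deduction: −54 days → 27 May 2013.

May 27, 2013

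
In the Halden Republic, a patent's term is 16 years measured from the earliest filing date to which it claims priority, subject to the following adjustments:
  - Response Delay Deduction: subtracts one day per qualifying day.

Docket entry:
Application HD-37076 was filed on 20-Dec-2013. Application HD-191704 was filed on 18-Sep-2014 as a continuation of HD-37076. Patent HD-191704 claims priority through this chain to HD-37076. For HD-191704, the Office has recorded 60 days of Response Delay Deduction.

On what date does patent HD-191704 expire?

October 21, 2029

Earliest priority filing: 20 December 2013.
Base term: 20 December 2013 + 16 years → 20 December 2029.
Response Delay Deduction: −60 days → 21 October 2029.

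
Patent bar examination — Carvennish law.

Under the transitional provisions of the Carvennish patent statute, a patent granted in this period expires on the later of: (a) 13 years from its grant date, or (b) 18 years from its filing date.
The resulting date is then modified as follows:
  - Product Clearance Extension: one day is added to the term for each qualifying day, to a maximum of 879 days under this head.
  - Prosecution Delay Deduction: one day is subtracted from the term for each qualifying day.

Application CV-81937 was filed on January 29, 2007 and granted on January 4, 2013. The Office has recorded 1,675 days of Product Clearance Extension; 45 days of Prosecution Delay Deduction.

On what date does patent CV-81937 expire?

(a) grant + 13 years → 4 January 2026.
(b) filing + 18 years → 29 January 2025.
Later of the two: 4 January 2026.
Product Clearance Extension: 1675 days claimed exceeds the 879-day cap, so +879 days → 1 June 2028.
Prosecution Delay Deduction: −45 days → 17 April 2028.

April 17, 2028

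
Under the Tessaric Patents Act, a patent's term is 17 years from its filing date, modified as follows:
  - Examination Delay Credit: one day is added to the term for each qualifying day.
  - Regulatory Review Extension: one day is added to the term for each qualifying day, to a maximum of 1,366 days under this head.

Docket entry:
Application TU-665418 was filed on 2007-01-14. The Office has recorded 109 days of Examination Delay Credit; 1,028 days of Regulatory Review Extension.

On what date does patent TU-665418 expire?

February 24, 2027

Base term: filing date + 17 years → 14 January 2024.
Examination Delay Credit: +109 days → 2 May 2024.
Regulatory Review Extension: 1028 days (within the 1366-day cap) → +1028 days → 24 February 2027.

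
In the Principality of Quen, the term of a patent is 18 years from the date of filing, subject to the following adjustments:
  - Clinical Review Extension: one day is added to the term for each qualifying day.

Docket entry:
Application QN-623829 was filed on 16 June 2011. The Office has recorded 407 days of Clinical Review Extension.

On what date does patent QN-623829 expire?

Base term: filing date + 18 years → 16 June 2029.
Clinical Review Extension: +407 days → 28 July 2030.

2030-07-28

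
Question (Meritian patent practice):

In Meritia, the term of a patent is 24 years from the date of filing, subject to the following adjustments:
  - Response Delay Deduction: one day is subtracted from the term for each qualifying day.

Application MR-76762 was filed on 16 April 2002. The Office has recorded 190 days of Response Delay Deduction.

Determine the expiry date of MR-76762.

October 8, 2025

Base term: filing date + 24 years → 16 April 2026.
Response Delay Deduction: −190 days → 8 October 2025.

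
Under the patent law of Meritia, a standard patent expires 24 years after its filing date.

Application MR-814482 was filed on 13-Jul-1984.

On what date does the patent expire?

2008-07-13

Filing date + 24 years → 13 July 2008.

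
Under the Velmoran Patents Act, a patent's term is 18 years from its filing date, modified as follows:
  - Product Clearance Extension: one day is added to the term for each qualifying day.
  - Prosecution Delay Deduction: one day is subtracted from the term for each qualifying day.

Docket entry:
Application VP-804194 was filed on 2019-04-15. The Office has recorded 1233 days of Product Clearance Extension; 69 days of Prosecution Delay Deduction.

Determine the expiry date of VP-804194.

Base term: filing date + 18 years → 15 April 2037.
Product Clearance Extension: +1233 days → 30 August 2040.
Prosecution Delay Deduction: −69 days → 22 June 2040.

2040-06-22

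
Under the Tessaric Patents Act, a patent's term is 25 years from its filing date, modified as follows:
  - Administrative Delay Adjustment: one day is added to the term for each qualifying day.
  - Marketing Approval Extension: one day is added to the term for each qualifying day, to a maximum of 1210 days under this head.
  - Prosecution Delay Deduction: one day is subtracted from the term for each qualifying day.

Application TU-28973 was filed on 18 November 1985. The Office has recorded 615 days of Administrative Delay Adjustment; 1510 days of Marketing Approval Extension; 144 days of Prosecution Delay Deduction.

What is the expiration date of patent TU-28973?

2015-06-26

Base term: filing date + 25 years → 18 November 2010.
Administrative Delay Adjustment: +615 days → 25 July 2012.
Marketing Approval Extension: 1510 days claimed exceeds the 1210-day cap, so +1210 days → 17 November 2015.
Prosecution Delay Deduction: −144 days → 26 June 2015.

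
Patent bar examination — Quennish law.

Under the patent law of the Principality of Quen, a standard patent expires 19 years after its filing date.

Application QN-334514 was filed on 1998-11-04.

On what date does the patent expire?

2017-11-04

Filing date + 19 years → 4 November 2017.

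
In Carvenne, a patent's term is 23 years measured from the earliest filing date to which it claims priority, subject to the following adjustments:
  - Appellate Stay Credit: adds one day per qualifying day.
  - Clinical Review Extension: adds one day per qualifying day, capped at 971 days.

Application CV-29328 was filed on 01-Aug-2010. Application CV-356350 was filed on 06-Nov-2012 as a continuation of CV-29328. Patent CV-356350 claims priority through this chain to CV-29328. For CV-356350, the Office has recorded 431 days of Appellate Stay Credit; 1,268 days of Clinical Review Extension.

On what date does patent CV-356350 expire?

June 3, 2037

Earliest priority filing: 1 August 2010.
Base term: 1 August 2010 + 23 years → 1 August 2033.
Appellate Stay Credit: +431 days → 6 October 2034.
Clinical Review Extension: 1268 days claimed exceeds the 971-day cap, so +971 days → 3 June 2037.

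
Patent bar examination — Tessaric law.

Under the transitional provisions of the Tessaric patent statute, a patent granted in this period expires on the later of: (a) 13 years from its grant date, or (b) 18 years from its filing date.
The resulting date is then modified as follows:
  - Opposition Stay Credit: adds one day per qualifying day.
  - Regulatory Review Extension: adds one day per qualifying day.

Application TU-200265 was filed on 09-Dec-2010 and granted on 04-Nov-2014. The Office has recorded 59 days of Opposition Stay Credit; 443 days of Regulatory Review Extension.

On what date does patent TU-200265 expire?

April 25, 2030

(a) grant + 13 years → 4 November 2027.
(b) filing + 18 years → 9 December 2028.
Later of the two: 9 December 2028.
Opposition Stay Credit: +59 days → 6 February 2029.
Regulatory Review Extension: +443 days → 25 April 2030.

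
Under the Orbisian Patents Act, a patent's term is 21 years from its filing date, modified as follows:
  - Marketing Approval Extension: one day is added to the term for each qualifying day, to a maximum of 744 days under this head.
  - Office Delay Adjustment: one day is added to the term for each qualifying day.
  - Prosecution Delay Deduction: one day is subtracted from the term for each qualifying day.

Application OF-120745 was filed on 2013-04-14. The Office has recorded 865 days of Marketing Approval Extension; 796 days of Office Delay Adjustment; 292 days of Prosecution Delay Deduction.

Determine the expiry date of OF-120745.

September 13, 2037

Base term: filing date + 21 years → 14 April 2034.
Marketing Approval Extension: 865 days claimed exceeds the 744-day cap, so +744 days → 27 April 2036.
Office Delay Adjustment: +796 days → 2 July 2038.
Prosecution Delay Deduction: −292 days → 13 September 2037.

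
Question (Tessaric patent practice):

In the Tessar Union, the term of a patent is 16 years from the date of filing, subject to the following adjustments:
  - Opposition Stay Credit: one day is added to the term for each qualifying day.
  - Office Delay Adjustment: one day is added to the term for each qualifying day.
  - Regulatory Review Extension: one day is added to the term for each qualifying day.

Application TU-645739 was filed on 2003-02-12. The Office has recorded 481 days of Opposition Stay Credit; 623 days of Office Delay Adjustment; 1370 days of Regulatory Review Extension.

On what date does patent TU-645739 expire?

2025-11-21

Base term: filing date + 16 years → 12 February 2019.
Opposition Stay Credit: +481 days → 7 June 2020.
Office Delay Adjustment: +623 days → 20 February 2022.
Regulatory Review Extension: +1370 days → 21 November 2025.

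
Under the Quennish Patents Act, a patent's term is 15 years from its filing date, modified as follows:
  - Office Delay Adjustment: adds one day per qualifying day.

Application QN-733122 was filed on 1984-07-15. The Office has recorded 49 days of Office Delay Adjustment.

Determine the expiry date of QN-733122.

Base term: filing date + 15 years → 15 July 1999.
Office Delay Adjustment: +49 days → 2 September 1999.

1999-09-02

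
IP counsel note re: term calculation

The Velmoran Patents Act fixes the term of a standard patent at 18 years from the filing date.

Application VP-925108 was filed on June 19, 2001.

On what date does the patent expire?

Filing date + 18 years → 19 June 2019.

June 19, 2019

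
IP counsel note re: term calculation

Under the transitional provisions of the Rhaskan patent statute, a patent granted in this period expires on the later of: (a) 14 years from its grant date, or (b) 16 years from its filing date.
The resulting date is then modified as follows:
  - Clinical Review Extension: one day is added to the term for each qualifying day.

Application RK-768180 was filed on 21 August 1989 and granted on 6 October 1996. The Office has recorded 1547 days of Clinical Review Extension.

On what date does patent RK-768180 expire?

(a) grant + 14 years → 6 October 2010.
(b) filing + 16 years → 21 August 2005.
Later of the two: 6 October 2010.
Clinical Review Extension: +1547 days → 31 December 2014.

2014-12-31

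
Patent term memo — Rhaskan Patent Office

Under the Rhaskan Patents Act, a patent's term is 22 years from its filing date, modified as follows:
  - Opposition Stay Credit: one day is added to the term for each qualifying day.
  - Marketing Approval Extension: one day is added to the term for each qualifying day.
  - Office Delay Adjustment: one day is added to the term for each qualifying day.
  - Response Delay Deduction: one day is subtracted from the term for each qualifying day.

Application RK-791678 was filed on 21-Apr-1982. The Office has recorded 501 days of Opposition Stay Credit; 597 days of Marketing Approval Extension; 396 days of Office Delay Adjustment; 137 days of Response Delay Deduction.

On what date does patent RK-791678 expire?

January 8, 2008

Base term: filing date + 22 years → 21 April 2004.
Opposition Stay Credit: +501 days → 4 September 2005.
Marketing Approval Extension: +597 days → 24 April 2007.
Office Delay Adjustment: +396 days → 24 May 2008.
Response Delay Deduction: −137 days → 8 January 2008.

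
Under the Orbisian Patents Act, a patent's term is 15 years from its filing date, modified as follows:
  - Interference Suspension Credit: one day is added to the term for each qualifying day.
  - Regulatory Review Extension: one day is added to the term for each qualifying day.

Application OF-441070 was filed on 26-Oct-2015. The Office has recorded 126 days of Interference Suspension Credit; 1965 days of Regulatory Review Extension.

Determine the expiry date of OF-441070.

Base term: filing date + 15 years → 26 October 2030.
Interference Suspension Credit: +126 days → 1 March 2031.
Regulatory Review Extension: +1965 days → 17 July 2036.

2036-07-17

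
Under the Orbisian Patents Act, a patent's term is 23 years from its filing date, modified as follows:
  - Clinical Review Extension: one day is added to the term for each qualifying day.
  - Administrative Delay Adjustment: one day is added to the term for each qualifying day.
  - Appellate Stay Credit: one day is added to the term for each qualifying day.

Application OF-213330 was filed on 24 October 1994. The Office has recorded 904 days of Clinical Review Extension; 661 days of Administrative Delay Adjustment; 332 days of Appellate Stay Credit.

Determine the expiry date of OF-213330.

2023-01-03

Base term: filing date + 23 years → 24 October 2017.
Clinical Review Extension: +904 days → 15 April 2020.
Administrative Delay Adjustment: +661 days → 5 February 2022.
Appellate Stay Credit: +332 days → 3 January 2023.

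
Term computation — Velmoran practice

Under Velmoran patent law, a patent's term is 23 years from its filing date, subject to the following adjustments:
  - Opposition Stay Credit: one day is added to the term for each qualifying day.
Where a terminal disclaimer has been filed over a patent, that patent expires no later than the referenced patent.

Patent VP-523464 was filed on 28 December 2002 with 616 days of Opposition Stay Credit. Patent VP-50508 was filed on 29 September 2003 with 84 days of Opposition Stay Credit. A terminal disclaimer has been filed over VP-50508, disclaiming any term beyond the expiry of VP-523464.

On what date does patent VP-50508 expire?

Natural term of VP-50508:
  Base: filing + 23 years → 29 September 2026.
  Opposition Stay Credit: +84 days → 22 December 2026.
Expiry of referenced patent VP-523464:
  Base: filing + 23 years → 28 December 2025.
  Opposition Stay Credit: +616 days → 5 September 2027.
Terminal disclaimer: VP-50508 expires on the earlier of 22 December 2026 and 5 September 2027.

December 22, 2026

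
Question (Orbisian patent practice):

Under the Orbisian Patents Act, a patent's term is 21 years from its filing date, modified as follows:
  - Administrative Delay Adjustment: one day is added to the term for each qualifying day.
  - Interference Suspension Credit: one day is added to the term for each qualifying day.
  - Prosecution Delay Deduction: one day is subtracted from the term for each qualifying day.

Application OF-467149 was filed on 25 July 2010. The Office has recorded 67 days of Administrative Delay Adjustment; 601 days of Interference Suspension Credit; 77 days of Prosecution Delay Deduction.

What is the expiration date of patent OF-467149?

Base term: filing date + 21 years → 25 July 2031.
Administrative Delay Adjustment: +67 days → 30 September 2031.
Interference Suspension Credit: +601 days → 23 May 2033.
Prosecution Delay Deduction: −77 days → 7 March 2033.

2033-03-07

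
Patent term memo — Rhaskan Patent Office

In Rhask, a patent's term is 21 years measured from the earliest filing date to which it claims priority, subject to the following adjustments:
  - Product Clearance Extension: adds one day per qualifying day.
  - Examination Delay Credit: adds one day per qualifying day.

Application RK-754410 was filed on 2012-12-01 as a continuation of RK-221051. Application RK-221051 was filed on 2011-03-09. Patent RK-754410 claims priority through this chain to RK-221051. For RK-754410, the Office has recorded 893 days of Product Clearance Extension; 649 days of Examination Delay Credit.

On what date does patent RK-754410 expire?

Earliest priority filing: 9 March 2011.
Base term: 9 March 2011 + 21 years → 9 March 2032.
Product Clearance Extension: +893 days → 19 August 2034.
Examination Delay Credit: +649 days → 29 May 2036.

May 29, 2036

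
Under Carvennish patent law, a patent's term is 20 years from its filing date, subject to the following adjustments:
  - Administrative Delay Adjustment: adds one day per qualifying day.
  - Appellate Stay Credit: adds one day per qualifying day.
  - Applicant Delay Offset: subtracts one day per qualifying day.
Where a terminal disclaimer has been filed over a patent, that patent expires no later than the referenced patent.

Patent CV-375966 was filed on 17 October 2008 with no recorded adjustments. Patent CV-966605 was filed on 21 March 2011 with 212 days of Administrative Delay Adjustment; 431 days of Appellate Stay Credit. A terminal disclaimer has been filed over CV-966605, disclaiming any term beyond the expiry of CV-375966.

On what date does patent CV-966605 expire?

Natural term of CV-966605:
  Base: filing + 20 years → 21 March 2031.
  Administrative Delay Adjustment: +212 days → 19 October 2031.
  Appellate Stay Credit: +431 days → 23 December 2032.
Expiry of referenced patent CV-375966:
  Base: filing + 20 years → 17 October 2028.
Terminal disclaimer: CV-966605 expires on the earlier of 23 December 2032 and 17 October 2028.

October 17, 2028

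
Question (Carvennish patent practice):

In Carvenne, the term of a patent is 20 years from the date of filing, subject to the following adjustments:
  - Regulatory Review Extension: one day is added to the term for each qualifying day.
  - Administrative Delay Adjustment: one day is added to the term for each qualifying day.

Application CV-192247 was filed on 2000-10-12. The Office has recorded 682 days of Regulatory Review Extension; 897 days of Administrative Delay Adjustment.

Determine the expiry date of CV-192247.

Base term: filing date + 20 years → 12 October 2020.
Regulatory Review Extension: +682 days → 25 August 2022.
Administrative Delay Adjustment: +897 days → 7 February 2025.

February 7, 2025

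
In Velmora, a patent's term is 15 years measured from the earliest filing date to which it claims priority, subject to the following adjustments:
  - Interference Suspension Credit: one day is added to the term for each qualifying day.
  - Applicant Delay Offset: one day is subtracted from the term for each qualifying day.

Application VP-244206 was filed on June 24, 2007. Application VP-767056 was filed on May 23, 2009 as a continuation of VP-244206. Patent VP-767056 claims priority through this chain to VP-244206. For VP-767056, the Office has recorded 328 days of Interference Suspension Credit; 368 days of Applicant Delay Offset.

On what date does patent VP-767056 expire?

May 15, 2022

Earliest priority filing: 24 June 2007.
Base term: 24 June 2007 + 15 years → 24 June 2022.
Interference Suspension Credit: +328 days → 18 May 2023.
Applicant Delay Offset: −368 days → 15 May 2022.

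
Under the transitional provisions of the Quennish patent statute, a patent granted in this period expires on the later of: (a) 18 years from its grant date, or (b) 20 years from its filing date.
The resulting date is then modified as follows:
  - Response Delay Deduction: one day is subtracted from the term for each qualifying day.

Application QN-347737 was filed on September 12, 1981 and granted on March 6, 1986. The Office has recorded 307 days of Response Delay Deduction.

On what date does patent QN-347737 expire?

May 4, 2003

(a) grant + 18 years → 6 March 2004.
(b) filing + 20 years → 12 September 2001.
Later of the two: 6 March 2004.
Response Delay Deduction: −307 days → 4 May 2003.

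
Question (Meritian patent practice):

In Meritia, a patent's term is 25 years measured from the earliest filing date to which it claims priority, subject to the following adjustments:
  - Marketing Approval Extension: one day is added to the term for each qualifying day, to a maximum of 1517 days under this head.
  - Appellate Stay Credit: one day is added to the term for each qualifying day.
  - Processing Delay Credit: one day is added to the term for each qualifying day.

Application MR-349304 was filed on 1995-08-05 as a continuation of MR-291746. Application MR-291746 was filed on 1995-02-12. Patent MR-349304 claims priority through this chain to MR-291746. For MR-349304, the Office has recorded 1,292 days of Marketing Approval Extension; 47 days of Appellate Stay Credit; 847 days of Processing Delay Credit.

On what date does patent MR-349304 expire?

February 6, 2026

Earliest priority filing: 12 February 1995.
Base term: 12 February 1995 + 25 years → 12 February 2020.
Marketing Approval Extension: 1292 days (within the 1517-day cap) → +1292 days → 27 August 2023.
Appellate Stay Credit: +47 days → 13 October 2023.
Processing Delay Credit: +847 days → 6 February 2026.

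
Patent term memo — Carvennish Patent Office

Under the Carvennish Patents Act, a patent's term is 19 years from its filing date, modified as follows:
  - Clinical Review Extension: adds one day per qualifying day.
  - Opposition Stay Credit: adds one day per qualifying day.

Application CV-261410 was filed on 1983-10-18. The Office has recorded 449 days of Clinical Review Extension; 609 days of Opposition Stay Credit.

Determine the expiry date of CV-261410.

2005-09-10

Base term: filing date + 19 years → 18 October 2002.
Clinical Review Extension: +449 days → 10 January 2004.
Opposition Stay Credit: +609 days → 10 September 2005.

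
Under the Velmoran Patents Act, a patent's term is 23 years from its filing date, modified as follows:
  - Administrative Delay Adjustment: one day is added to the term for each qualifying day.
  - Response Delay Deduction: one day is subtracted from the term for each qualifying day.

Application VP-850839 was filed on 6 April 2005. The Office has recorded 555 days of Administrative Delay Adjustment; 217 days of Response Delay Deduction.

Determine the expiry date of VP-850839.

2029-03-10

Base term: filing date + 23 years → 6 April 2028.
Administrative Delay Adjustment: +555 days → 13 October 2029.
Response Delay Deduction: −217 days → 10 March 2029.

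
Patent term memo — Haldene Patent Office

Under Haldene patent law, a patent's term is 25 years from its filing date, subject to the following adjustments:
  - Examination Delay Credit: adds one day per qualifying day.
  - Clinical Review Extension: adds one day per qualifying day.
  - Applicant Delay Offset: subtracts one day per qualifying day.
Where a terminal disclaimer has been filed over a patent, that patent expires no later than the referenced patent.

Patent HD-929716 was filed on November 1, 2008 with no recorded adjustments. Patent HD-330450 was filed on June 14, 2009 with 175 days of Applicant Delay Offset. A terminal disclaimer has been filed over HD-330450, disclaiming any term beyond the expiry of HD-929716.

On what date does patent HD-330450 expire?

Natural term of HD-330450:
  Base: filing + 25 years → 14 June 2034.
  Applicant Delay Offset: −175 days → 21 December 2033.
Expiry of referenced patent HD-929716:
  Base: filing + 25 years → 1 November 2033.
Terminal disclaimer: HD-330450 expires on the earlier of 21 December 2033 and 1 November 2033.

November 1, 2033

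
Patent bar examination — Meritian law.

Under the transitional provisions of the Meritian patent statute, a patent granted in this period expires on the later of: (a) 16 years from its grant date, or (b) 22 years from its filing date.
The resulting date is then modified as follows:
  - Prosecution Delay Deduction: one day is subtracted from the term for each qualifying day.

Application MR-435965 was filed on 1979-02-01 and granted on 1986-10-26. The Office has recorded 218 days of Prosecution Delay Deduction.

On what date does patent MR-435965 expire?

March 22, 2002

(a) grant + 16 years → 26 October 2002.
(b) filing + 22 years → 1 February 2001.
Later of the two: 26 October 2002.
Prosecution Delay Deduction: −218 days → 22 March 2002.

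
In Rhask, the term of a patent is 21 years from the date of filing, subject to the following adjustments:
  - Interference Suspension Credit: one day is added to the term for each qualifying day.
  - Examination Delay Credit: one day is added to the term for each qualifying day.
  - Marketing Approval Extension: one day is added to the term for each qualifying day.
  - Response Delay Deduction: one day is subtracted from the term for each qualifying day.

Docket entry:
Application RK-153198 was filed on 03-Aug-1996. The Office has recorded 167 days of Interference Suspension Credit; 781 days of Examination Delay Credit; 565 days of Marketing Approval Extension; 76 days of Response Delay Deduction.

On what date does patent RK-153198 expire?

Base term: filing date + 21 years → 3 August 2017.
Interference Suspension Credit: +167 days → 17 January 2018.
Examination Delay Credit: +781 days → 8 March 2020.
Marketing Approval Extension: +565 days → 24 September 2021.
Response Delay Deduction: −76 days → 10 July 2021.

2021-07-10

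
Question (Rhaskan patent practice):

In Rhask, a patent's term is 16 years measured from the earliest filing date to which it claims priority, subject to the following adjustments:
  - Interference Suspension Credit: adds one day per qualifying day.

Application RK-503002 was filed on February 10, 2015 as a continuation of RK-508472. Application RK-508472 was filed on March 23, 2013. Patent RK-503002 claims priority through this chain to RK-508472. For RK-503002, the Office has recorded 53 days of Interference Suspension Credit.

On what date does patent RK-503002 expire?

Earliest priority filing: 23 March 2013.
Base term: 23 March 2013 + 16 years → 23 March 2029.
Interference Suspension Credit: +53 days → 15 May 2029.

May 15, 2029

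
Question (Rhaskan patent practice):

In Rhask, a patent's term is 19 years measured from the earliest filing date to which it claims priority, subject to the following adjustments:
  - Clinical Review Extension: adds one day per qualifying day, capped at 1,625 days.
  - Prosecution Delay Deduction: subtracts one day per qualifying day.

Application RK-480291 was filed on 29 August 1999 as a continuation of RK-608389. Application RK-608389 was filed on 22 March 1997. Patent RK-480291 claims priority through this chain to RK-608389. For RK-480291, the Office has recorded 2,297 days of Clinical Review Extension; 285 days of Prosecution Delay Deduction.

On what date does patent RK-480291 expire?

2019-11-22

Earliest priority filing: 22 March 1997.
Base term: 22 March 1997 + 19 years → 22 March 2016.
Clinical Review Extension: 2297 days claimed exceeds the 1625-day cap, so +1625 days → 2 September 2020.
Prosecution Delay Deduction: −285 days → 22 November 2019.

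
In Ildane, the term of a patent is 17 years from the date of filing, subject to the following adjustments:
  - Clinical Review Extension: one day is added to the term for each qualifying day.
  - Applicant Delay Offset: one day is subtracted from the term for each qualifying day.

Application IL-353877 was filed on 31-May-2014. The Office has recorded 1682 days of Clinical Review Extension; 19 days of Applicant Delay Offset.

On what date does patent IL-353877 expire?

December 19, 2035

Base term: filing date + 17 years → 31 May 2031.
Clinical Review Extension: +1682 days → 7 January 2036.
Applicant Delay Offset: −19 days → 19 December 2035.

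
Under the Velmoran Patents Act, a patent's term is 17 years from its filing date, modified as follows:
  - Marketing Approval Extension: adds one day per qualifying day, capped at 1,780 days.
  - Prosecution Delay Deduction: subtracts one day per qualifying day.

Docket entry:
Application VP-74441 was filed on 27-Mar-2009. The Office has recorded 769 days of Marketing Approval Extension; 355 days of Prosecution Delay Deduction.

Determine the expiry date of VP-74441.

Base term: filing date + 17 years → 27 March 2026.
Marketing Approval Extension: 769 days (within the 1780-day cap) → +769 days → 4 May 2028.
Prosecution Delay Deduction: −355 days → 15 May 2027.

May 15, 2027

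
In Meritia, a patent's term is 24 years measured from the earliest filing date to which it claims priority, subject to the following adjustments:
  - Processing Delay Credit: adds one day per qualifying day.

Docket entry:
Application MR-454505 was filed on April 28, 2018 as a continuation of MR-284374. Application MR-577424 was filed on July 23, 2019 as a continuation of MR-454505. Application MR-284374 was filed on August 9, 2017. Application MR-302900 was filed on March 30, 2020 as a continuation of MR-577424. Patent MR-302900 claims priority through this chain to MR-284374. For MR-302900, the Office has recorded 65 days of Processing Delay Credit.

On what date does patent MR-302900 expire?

October 13, 2041

Earliest priority filing: 9 August 2017.
Base term: 9 August 2017 + 24 years → 9 August 2041.
Processing Delay Credit: +65 days → 13 October 2041.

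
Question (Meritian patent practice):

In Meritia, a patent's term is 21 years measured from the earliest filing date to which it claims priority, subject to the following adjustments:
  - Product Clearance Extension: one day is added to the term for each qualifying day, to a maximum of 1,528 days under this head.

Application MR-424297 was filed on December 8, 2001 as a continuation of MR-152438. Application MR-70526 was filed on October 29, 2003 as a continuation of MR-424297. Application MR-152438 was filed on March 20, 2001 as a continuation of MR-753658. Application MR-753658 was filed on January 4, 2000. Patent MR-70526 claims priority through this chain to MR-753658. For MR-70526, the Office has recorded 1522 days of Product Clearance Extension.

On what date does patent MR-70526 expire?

Earliest priority filing: 4 January 2000.
Base term: 4 January 2000 + 21 years → 4 January 2021.
Product Clearance Extension: 1522 days (within the 1528-day cap) → +1522 days → 6 March 2025.

March 6, 2025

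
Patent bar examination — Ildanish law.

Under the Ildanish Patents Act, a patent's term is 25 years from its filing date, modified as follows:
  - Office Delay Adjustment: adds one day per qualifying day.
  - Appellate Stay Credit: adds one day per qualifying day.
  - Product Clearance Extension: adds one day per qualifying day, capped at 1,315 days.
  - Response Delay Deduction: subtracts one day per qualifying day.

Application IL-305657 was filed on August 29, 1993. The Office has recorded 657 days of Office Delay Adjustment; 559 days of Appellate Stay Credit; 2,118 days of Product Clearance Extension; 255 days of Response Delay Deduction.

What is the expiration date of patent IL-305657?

2024-11-21

Base term: filing date + 25 years → 29 August 2018.
Office Delay Adjustment: +657 days → 16 June 2020.
Appellate Stay Credit: +559 days → 27 December 2021.
Product Clearance Extension: 2118 days claimed exceeds the 1315-day cap, so +1315 days → 3 August 2025.
Response Delay Deduction: −255 days → 21 November 2024.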